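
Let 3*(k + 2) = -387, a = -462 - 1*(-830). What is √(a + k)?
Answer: √237 ≈ 15.395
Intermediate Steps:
a = 368 (a = -462 + 830 = 368)
k = -131 (k = -2 + (⅓)*(-387) = -2 - 129 = -131)
√(a + k) = √(368 - 131) = √237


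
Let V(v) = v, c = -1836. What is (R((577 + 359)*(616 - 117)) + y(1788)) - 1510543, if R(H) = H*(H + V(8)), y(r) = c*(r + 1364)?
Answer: 218145218993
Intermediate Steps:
y(r) = -2504304 - 1836*r (y(r) = -1836*(r + 1364) = -1836*(1364 + r) = -2504304 - 1836*r)
R(H) = H*(8 + H) (R(H) = H*(H + 8) = H*(8 + H))
(R((577 + 359)*(616 - 117)) + y(1788)) - 1510543 = (((577 + 359)*(616 - 117))*(8 + (577 + 359)*(616 - 117)) + (-2504304 - 1836*1788)) - 1510543 = ((936*499)*(8 + 936*499) + (-2504304 - 3282768)) - 1510543 = (467064*(8 + 467064) - 5787072) - 1510543 = (467064*467072 - 5787072) - 1510543 = (218152516608 - 5787072) - 1510543 = 218146729536 - 1510543 = 218145218993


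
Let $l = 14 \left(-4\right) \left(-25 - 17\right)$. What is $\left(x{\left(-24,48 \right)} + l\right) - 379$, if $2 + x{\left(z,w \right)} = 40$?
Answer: $2011$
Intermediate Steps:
$l = 2352$ ($l = \left(-56\right) \left(-42\right) = 2352$)
$x{\left(z,w \right)} = 38$ ($x{\left(z,w \right)} = -2 + 40 = 38$)
$\left(x{\left(-24,48 \right)} + l\right) - 379 = \left(38 + 2352\right) - 379 = 2390 - 379 = 2011$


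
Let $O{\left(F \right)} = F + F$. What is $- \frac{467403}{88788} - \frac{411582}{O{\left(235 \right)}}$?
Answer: $- \frac{6127203671}{6955060} \approx -880.97$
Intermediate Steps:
$O{\left(F \right)} = 2 F$
$- \frac{467403}{88788} - \frac{411582}{O{\left(235 \right)}} = - \frac{467403}{88788} - \frac{411582}{2 \cdot 235} = \left(-467403\right) \frac{1}{88788} - \frac{411582}{470} = - \frac{155801}{29596} - \frac{205791}{235} = - \frac{6127203671}{6955060}$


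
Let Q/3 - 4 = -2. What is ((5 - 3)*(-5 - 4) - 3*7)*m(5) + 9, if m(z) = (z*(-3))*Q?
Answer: 3519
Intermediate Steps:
Q = 6 (Q = 12 + 3*(-2) = 12 - 6 = 6)
m(z) = -18*z (m(z) = (z*(-3))*6 = -3*z*6 = -18*z)
((5 - 3)*(-5 - 4) - 3*7)*m(5) + 9 = ((5 - 3)*(-5 - 4) - 3*7)*(-18*5) + 9 = (2*(-9) - 21)*(-90) + 9 = (-18 - 21)*(-90) + 9 = -39*(-90) + 9 = 3510 + 9 = 3519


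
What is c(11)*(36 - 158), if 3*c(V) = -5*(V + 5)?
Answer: 9760/3 ≈ 3253.3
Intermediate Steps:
c(V) = -25/3 - 5*V/3 (c(V) = (-5*(V + 5))/3 = (-5*(5 + V))/3 = (-25 - 5*V)/3 = -25/3 - 5*V/3)
c(11)*(36 - 158) = (-25/3 - 5/3*11)*(36 - 158) = (-25/3 - 55/3)*(-122) = -80/3*(-122) = 9760/3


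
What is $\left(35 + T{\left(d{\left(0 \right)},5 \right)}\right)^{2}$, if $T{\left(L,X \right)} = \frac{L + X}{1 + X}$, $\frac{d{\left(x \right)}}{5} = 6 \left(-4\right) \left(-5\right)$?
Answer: $\frac{664225}{36} \approx 18451.0$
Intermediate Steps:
$d{\left(x \right)} = 600$ ($d{\left(x \right)} = 5 \cdot 6 \left(-4\right) \left(-5\right) = 5 \left(\left(-24\right) \left(-5\right)\right) = 5 \cdot 120 = 600$)
$T{\left(L,X \right)} = \frac{L + X}{1 + X}$
$\left(35 + T{\left(d{\left(0 \right)},5 \right)}\right)^{2} = \left(35 + \frac{600 + 5}{1 + 5}\right)^{2} = \left(35 + \frac{1}{6} \cdot 605\right)^{2} = \left(35 + \frac{605}{6}\right)^{2} = \left(\frac{815}{6}\right)^{2} = \frac{664225}{36}$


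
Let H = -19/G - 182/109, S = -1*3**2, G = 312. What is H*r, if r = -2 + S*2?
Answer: 294275/8502 ≈ 34.612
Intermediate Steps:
S = -9 (S = -1*9 = -9)
H = -58855/34008 (H = -19/312 - 182/109 = -58855/34008 ≈ -1.7306)
r = -20 (r = -2 - 9*2 = -2 - 18 = -20)
H*r = -58855/34008*(-20) = 294275/8502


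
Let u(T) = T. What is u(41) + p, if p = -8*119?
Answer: -911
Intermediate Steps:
p = -952
u(41) + p = 41 - 952 = -911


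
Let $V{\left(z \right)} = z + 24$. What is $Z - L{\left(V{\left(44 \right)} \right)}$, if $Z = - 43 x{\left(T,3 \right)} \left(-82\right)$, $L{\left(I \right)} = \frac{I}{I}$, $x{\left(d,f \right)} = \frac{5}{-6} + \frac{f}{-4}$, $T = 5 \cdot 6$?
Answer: $- \frac{33503}{6} \approx -5583.8$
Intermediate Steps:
$T = 30$
$x{\left(d,f \right)} = - \frac{5}{6} - \frac{f}{4}$ ($x{\left(d,f \right)} = 5 \left(- \frac{1}{6}\right) + f \left(- \frac{1}{4}\right) = - \frac{5}{6} - \frac{f}{4}$)
$V{\left(z \right)} = 24 + z$
$L{\left(I \right)} = 1$
$Z = - \frac{33497}{6}$ ($Z = - 43 \left(- \frac{5}{6} - \frac{3}{4}\right) \left(-82\right) = \left(-43\right) \left(- \frac{19}{12}\right) \left(-82\right) = \frac{817}{12} \left(-82\right) = - \frac{33497}{6} \approx -5582.8$)
$Z - L{\left(V{\left(44 \right)} \right)} = - \frac{33497}{6} - 1 = - \frac{33503}{6}$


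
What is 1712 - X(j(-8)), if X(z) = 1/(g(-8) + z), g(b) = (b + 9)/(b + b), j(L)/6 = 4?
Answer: 655680/383 ≈ 1712.0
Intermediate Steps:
j(L) = 24 (j(L) = 6*4 = 24)
g(b) = (9 + b)/(2*b) (g(b) = (9 + b)/((2*b)) = (9 + b)*(1/(2*b)) = (9 + b)/(2*b))
X(z) = 1/(-1/16 + z) (X(z) = 1/((1/2)*(9 - 8)/(-8) + z) = 1/((1/2)*(-1/8)*1 + z) = 1/(-1/16 + z))
1712 - X(j(-8)) = 1712 - 16/(-1 + 16*24) = 1712 - 16/(-1 + 384) = 1712 - 16/383 = 655680/383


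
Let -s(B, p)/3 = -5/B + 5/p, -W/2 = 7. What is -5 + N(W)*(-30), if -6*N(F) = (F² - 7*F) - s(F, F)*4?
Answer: 1465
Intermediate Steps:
W = -14 (W = -2*7 = -14)
s(B, p) = -15/p + 15/B (s(B, p) = -3*(-5/B + 5/p) = -15/p + 15/B)
N(F) = -F²/6 + 7*F/6 (N(F) = -((F² - 7*F) - (-15/F + 15/F)*4)/6 = -((F² - 7*F) - 1*0*4)/6 = -((F² - 7*F) + 0*4)/6 = -((F² - 7*F) + 0)/6 = -(F² - 7*F)/6 = -F²/6 + 7*F/6)
-5 + N(W)*(-30) = -5 + ((⅙)*(-14)*(7 - 1*(-14)))*(-30) = -5 + ((⅙)*(-14)*(7 + 14))*(-30) = -5 + ((⅙)*(-14)*21)*(-30) = -5 - 49*(-30) = -5 + 1470 = 1465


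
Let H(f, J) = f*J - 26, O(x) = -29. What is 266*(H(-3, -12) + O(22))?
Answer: -5054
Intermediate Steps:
H(f, J) = -26 + J*f (H(f, J) = J*f - 26 = -26 + J*f)
266*(H(-3, -12) + O(22)) = 266*((-26 - 12*(-3)) - 29) = 266*((-26 + 36) - 29) = 266*(10 - 29) = 266*(-19) = -5054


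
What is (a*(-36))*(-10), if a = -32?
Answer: -11520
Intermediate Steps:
(a*(-36))*(-10) = -32*(-36)*(-10) = 1152*(-10) = -11520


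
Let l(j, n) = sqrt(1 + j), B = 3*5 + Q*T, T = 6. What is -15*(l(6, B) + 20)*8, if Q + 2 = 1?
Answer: -2400 - 120*sqrt(7) ≈ -2717.5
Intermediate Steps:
Q = -1 (Q = -2 + 1 = -1)
B = 9 (B = 3*5 - 1*6 = 15 - 6 = 9)
-15*(l(6, B) + 20)*8 = -15*(sqrt(1 + 6) + 20)*8 = -15*(sqrt(7) + 20)*8 = -15*(20 + sqrt(7))*8 = (-300 - 15*sqrt(7))*8 = -2400 - 120*sqrt(7)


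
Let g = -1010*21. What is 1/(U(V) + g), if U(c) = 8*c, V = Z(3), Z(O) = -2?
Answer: -1/21226 ≈ -4.7112e-5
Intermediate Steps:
V = -2
g = -21210
1/(U(V) + g) = 1/(8*(-2) - 21210) = 1/(-16 - 21210) = 1/(-21226) = -1/21226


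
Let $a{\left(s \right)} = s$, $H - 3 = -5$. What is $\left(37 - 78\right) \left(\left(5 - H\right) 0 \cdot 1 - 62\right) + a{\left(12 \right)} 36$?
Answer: $2974$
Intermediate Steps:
$H = -2$ ($H = 3 - 5 = -2$)
$\left(37 - 78\right) \left(\left(5 - H\right) 0 \cdot 1 - 62\right) + a{\left(12 \right)} 36 = \left(37 - 78\right) \left(\left(5 - -2\right) 0 \cdot 1 - 62\right) + 12 \cdot 36 = - 41 \left(\left(5 + 2\right) 0 - 62\right) + 432 = - 41 \left(7 \cdot 0 - 62\right) + 432 = - 41 \left(0 - 62\right) + 432 = \left(-41\right) \left(-62\right) + 432 = 2542 + 432 = 2974$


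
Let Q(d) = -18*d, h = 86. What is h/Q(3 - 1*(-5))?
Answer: -43/72 ≈ -0.59722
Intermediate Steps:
h/Q(3 - 1*(-5)) = 86/((-18*(3 - 1*(-5)))) = 86/((-18*(3 + 5))) = 86/((-18*8)) = 86/(-144) = 86*(-1/144) = -43/72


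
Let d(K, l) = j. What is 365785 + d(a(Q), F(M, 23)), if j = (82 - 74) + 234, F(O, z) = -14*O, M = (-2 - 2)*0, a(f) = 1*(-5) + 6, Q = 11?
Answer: 366027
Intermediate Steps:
a(f) = 1 (a(f) = -5 + 6 = 1)
M = 0 (M = -4*0 = 0)
j = 242 (j = 8 + 234 = 242)
d(K, l) = 242
365785 + d(a(Q), F(M, 23)) = 365785 + 242 = 366027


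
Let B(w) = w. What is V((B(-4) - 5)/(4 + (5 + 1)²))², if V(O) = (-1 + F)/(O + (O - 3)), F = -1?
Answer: 1600/4761 ≈ 0.33606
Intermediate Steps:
V(O) = -2/(-3 + 2*O) (V(O) = (-1 - 1)/(O + (O - 3)) = -2/(O + (-3 + O)) = -2/(-3 + 2*O))
V((B(-4) - 5)/(4 + (5 + 1)²))² = (-2/(-3 + 2*((-4 - 5)/(4 + (5 + 1)²))))² = (-2/(-3 + 2*(-9/(4 + 6²))))² = (-2/(-3 + 2*(-9/(4 + 36))))² = (-2/(-3 + 2*(-9/40)))² = (-2/(-3 - 9/20))² = (-2/(-69/20))² = (-2*(-20/69))² = (40/69)² = 1600/4761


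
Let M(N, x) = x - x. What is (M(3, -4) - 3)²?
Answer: 9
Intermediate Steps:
M(N, x) = 0
(M(3, -4) - 3)² = (0 - 3)² = (-3)² = 9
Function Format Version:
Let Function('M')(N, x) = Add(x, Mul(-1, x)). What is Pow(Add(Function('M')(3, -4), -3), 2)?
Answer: 9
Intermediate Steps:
Function('M')(N, x) = 0
Pow(Add(Function('M')(3, -4), -3), 2) = Pow(Add(0, -3), 2) = Pow(-3, 2) = 9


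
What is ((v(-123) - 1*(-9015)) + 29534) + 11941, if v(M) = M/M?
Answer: 50491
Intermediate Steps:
v(M) = 1
((v(-123) - 1*(-9015)) + 29534) + 11941 = ((1 - 1*(-9015)) + 29534) + 11941 = ((1 + 9015) + 29534) + 11941 = (9016 + 29534) + 11941 = 38550 + 11941 = 50491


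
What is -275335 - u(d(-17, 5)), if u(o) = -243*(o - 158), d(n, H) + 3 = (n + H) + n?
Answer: -321505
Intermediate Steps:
d(n, H) = -3 + H + 2*n (d(n, H) = -3 + ((n + H) + n) = -3 + ((H + n) + n) = -3 + (H + 2*n) = -3 + H + 2*n)
u(o) = 38394 - 243*o (u(o) = -243*(-158 + o) = 38394 - 243*o)
-275335 - u(d(-17, 5)) = -275335 - (38394 - 243*(-3 + 5 + 2*(-17))) = -275335 - (38394 - 243*(-3 + 5 - 34)) = -275335 - (38394 - 243*(-32)) = -275335 - (38394 + 7776) = -275335 - 1*46170 = -275335 - 46170 = -321505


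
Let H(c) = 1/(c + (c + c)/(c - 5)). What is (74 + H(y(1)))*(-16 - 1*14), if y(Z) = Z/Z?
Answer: -2280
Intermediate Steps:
y(Z) = 1
H(c) = 1/(c + 2*c/(-5 + c)) (H(c) = 1/(c + (2*c)/(-5 + c)) = 1/(c + 2*c/(-5 + c)))
(74 + H(y(1)))*(-16 - 1*14) = (74 + (-5 + 1)/(1*(-3 + 1)))*(-16 - 1*14) = (74 + 1*(-4)/(-2))*(-16 - 14) = (74 + 1*(-½)*(-4))*(-30) = (74 + 2)*(-30) = 76*(-30) = -2280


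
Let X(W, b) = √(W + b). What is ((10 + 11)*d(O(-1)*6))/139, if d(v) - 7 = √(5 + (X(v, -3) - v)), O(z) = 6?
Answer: 147/139 + 21*√(-31 + √33)/139 ≈ 1.0576 + 0.75924*I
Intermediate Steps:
d(v) = 7 + √(5 + √(-3 + v) - v) (d(v) = 7 + √(5 + (√(v - 3) - v)) = 7 + √(5 + (√(-3 + v) - v)) = 7 + √(5 + √(-3 + v) - v))
((10 + 11)*d(O(-1)*6))/139 = ((10 + 11)*(7 + √(5 + √(-3 + 6*6) - 6*6)))/139 = (21*(7 + √(5 + √(-3 + 36) - 1*36)))*(1/139) = (21*(7 + √(5 + √33 - 36)))*(1/139) = (21*(7 + √(-31 + √33)))*(1/139) = (147 + 21*√(-31 + √33))*(1/139) = 147/139 + 21*√(-31 + √33)/139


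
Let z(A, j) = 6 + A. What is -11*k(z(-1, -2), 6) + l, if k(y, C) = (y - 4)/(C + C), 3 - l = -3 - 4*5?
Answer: 301/12 ≈ 25.083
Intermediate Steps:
l = 26 (l = 3 - (-3 - 4*5) = 3 - (-3 - 20) = 3 - 1*(-23) = 3 + 23 = 26)
k(y, C) = (-4 + y)/(2*C) (k(y, C) = (-4 + y)/((2*C)) = (-4 + y)*(1/(2*C)) = (-4 + y)/(2*C))
-11*k(z(-1, -2), 6) + l = -11*(-4 + (6 - 1))/(2*6) + 26 = -11*(-4 + 5)/(2*6) + 26 = -11/(2*6) + 26 = -11*1/12 + 26 = -11/12 + 26 = 301/12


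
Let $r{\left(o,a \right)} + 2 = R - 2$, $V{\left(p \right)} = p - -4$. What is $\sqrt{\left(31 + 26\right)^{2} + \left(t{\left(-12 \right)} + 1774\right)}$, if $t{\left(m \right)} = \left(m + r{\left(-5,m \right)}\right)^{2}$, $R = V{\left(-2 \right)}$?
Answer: $\sqrt{5219} \approx 72.243$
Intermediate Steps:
$V{\left(p \right)} = 4 + p$ ($V{\left(p \right)} = p + 4 = 4 + p$)
$R = 2$ ($R = 4 - 2 = 2$)
$r{\left(o,a \right)} = -2$ ($r{\left(o,a \right)} = -2 + \left(2 - 2\right) = -2 + 0 = -2$)
$t{\left(m \right)} = \left(-2 + m\right)^{2}$ ($t{\left(m \right)} = \left(m - 2\right)^{2} = \left(-2 + m\right)^{2}$)
$\sqrt{\left(31 + 26\right)^{2} + \left(t{\left(-12 \right)} + 1774\right)} = \sqrt{\left(31 + 26\right)^{2} + \left(\left(-2 - 12\right)^{2} + 1774\right)} = \sqrt{57^{2} + \left(\left(-14\right)^{2} + 1774\right)} = \sqrt{3249 + \left(196 + 1774\right)} = \sqrt{3249 + 1970} = \sqrt{5219}$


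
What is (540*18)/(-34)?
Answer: -4860/17 ≈ -285.88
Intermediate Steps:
(540*18)/(-34) = 9720*(-1/34) = -4860/17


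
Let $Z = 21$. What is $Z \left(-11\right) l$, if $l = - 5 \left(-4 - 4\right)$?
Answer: $-9240$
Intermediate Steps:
$l = 40$ ($l = - 5 \left(-4 - 4\right) = \left(-5\right) \left(-8\right) = 40$)
$Z \left(-11\right) l = 21 \left(-11\right) 40 = \left(-231\right) 40 = -9240$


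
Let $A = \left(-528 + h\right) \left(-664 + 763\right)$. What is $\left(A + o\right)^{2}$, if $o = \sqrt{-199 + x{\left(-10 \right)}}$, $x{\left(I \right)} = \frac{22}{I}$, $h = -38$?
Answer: $\frac{\left(280170 - i \sqrt{5030}\right)^{2}}{25} \approx 3.1398 \cdot 10^{9} - 1.5896 \cdot 10^{6} i$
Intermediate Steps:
$o = \frac{i \sqrt{5030}}{5}$ ($o = \sqrt{-199 + \frac{22}{-10}} = \sqrt{-199 + 22 \left(- \frac{1}{10}\right)} = \sqrt{-199 - \frac{11}{5}} = \sqrt{- \frac{1006}{5}} = \frac{i \sqrt{5030}}{5} \approx 14.184 i$)
$A = -56034$ ($A = \left(-528 - 38\right) \left(-664 + 763\right) = \left(-566\right) 99 = -56034$)
$\left(A + o\right)^{2} = \left(-56034 + \frac{i \sqrt{5030}}{5}\right)^{2}$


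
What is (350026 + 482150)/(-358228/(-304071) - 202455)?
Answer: -253040588496/61560336077 ≈ -4.1105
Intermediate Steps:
(350026 + 482150)/(-358228/(-304071) - 202455) = 832176/(-358228*(-1/304071) - 202455) = 832176/(358228/304071 - 202455) = 832176/(-61560336077/304071) = 832176*(-304071/61560336077) = -253040588496/61560336077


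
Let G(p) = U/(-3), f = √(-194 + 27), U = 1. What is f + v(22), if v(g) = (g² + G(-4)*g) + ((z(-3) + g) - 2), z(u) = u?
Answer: 1481/3 + I*√167 ≈ 493.67 + 12.923*I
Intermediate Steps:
f = I*√167 (f = √(-167) = I*√167 ≈ 12.923*I)
G(p) = -⅓ (G(p) = 1/(-3) = 1*(-⅓) = -⅓)
v(g) = -5 + g² + 2*g/3 (v(g) = (g² - g/3) + ((-3 + g) - 2) = (g² - g/3) + (-5 + g) = -5 + g² + 2*g/3)
f + v(22) = I*√167 + (-5 + 22² + (⅔)*22) = I*√167 + (-5 + 484 + 44/3) = I*√167 + 1481/3 = 1481/3 + I*√167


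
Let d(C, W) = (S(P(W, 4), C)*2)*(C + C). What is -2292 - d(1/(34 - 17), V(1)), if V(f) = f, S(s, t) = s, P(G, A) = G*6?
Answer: -38988/17 ≈ -2293.4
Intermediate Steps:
P(G, A) = 6*G
d(C, W) = 24*C*W (d(C, W) = ((6*W)*2)*(C + C) = (12*W)*(2*C) = 24*C*W)
-2292 - d(1/(34 - 17), V(1)) = -2292 - 24/(34 - 17) = -2292 - 24/17 = -38988/17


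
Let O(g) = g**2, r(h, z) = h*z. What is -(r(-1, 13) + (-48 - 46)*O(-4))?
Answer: 1517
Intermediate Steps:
-(r(-1, 13) + (-48 - 46)*O(-4)) = -(-1*13 + (-48 - 46)*(-4)**2) = -(-13 - 94*16) = -(-13 - 1504) = -1*(-1517) = 1517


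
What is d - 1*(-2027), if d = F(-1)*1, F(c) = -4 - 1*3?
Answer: 2020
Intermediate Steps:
F(c) = -7 (F(c) = -4 - 3 = -7)
d = -7 (d = -7*1 = -7)
d - 1*(-2027) = -7 - 1*(-2027) = -7 + 2027 = 2020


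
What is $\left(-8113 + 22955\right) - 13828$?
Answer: $1014$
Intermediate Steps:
$\left(-8113 + 22955\right) - 13828 = 14842 - 13828 = 1014$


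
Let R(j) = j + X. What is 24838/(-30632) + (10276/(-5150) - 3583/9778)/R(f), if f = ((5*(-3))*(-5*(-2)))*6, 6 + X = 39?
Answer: -45031898863071/55723767442700 ≈ -0.80813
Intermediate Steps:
X = 33 (X = -6 + 39 = 33)
f = -900 (f = -15*10*6 = -150*6 = -900)
R(j) = 33 + j (R(j) = j + 33 = 33 + j)
24838/(-30632) + (10276/(-5150) - 3583/9778)/R(f) = 24838/(-30632) + (10276/(-5150) - 3583/9778)/(33 - 900) = 24838*(-1/30632) + (10276*(-1/5150) - 3583*1/9778)/(-867) = -12419/15316 + (-5138/2575 - 3583/9778)*(-1/867) = -12419/15316 - 59465589/25178350*(-1/867) = -12419/15316 + 19821863/7276543150 = -45031898863071/55723767442700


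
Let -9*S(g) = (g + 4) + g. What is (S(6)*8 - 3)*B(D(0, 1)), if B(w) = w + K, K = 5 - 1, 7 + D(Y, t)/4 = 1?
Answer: 3100/9 ≈ 344.44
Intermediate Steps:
D(Y, t) = -24 (D(Y, t) = -28 + 4*1 = -28 + 4 = -24)
S(g) = -4/9 - 2*g/9 (S(g) = -((g + 4) + g)/9 = -((4 + g) + g)/9 = -(4 + 2*g)/9 = -4/9 - 2*g/9)
K = 4
B(w) = 4 + w (B(w) = w + 4 = 4 + w)
(S(6)*8 - 3)*B(D(0, 1)) = ((-4/9 - 2/9*6)*8 - 3)*(4 - 24) = ((-4/9 - 4/3)*8 - 3)*(-20) = (-16/9*8 - 3)*(-20) = (-128/9 - 3)*(-20) = -155/9*(-20) = 3100/9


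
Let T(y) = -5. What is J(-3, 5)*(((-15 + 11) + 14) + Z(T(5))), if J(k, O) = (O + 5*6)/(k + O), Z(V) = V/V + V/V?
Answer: 210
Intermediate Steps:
Z(V) = 2 (Z(V) = 1 + 1 = 2)
J(k, O) = (30 + O)/(O + k) (J(k, O) = (O + 30)/(O + k) = (30 + O)/(O + k))
J(-3, 5)*(((-15 + 11) + 14) + Z(T(5))) = ((30 + 5)/(5 - 3))*(((-15 + 11) + 14) + 2) = (35/2)*((-4 + 14) + 2) = ((½)*35)*(10 + 2) = (35/2)*12 = 210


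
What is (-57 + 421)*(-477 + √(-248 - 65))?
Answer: -173628 + 364*I*√313 ≈ -1.7363e+5 + 6439.8*I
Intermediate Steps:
(-57 + 421)*(-477 + √(-248 - 65)) = 364*(-477 + √(-313)) = 364*(-477 + I*√313) = -173628 + 364*I*√313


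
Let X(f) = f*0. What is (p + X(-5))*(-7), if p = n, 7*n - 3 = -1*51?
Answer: 48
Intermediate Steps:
X(f) = 0
n = -48/7 (n = 3/7 + (-1*51)/7 = 3/7 + (⅐)*(-51) = 3/7 - 51/7 = -48/7 ≈ -6.8571)
p = -48/7 ≈ -6.8571
(p + X(-5))*(-7) = (-48/7 + 0)*(-7) = -48/7*(-7) = 48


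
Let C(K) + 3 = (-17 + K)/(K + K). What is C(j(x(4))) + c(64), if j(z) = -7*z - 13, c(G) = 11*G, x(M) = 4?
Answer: 28770/41 ≈ 701.71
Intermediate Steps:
j(z) = -13 - 7*z
C(K) = -3 + (-17 + K)/(2*K) (C(K) = -3 + (-17 + K)/(K + K) = -3 + (-17 + K)/((2*K)) = -3 + (-17 + K)*(1/(2*K)) = -3 + (-17 + K)/(2*K))
C(j(x(4))) + c(64) = (-17 - 5*(-13 - 7*4))/(2*(-13 - 7*4)) + 11*64 = (-17 - 5*(-13 - 28))/(2*(-13 - 28)) + 704 = (½)*(-17 - 5*(-41))/(-41) + 704 = (½)*(-1/41)*(-17 + 205) + 704 = (½)*(-1/41)*188 + 704 = -94/41 + 704 = 28770/41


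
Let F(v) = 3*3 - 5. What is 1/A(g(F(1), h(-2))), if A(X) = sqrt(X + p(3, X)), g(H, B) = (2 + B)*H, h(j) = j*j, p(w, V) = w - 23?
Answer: 1/2 ≈ 0.50000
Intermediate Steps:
p(w, V) = -23 + w
F(v) = 4 (F(v) = 9 - 5 = 4)
h(j) = j**2
g(H, B) = H*(2 + B)
A(X) = sqrt(-20 + X) (A(X) = sqrt(X + (-23 + 3)) = sqrt(X - 20) = sqrt(-20 + X))
1/A(g(F(1), h(-2))) = 1/(sqrt(-20 + 4*(2 + (-2)**2))) = 1/(sqrt(-20 + 4*(2 + 4))) = 1/(sqrt(-20 + 4*6)) = 1/(sqrt(-20 + 24)) = 1/(sqrt(4)) = 1/2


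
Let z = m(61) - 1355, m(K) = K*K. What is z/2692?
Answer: 1183/1346 ≈ 0.87890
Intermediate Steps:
m(K) = K²
z = 2366 (z = 61² - 1355 = 3721 - 1355 = 2366)
z/2692 = 2366/2692 = 2366*(1/2692) = 1183/1346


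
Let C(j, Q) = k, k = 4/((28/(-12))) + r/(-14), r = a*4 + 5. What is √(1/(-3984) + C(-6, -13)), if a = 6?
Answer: I*√184031169/6972 ≈ 1.9458*I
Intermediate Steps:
r = 29 (r = 6*4 + 5 = 24 + 5 = 29)
k = -53/14 (k = 4/((28/(-12))) + 29/(-14) = 4/((28*(-1/12))) + 29*(-1/14) = 4/(-7/3) - 29/14 = 4*(-3/7) - 29/14 = -12/7 - 29/14 = -53/14 ≈ -3.7857)
C(j, Q) = -53/14
√(1/(-3984) + C(-6, -13)) = √(1/(-3984) - 53/14) = √(-1/3984 - 53/14) = √(-105583/27888) = I*√184031169/6972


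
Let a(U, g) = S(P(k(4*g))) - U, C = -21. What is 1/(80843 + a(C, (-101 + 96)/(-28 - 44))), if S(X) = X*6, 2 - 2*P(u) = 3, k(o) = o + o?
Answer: 1/80861 ≈ 1.2367e-5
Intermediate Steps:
k(o) = 2*o
P(u) = -½ (P(u) = 1 - ½*3 = 1 - 3/2 = -½)
S(X) = 6*X
a(U, g) = -3 - U (a(U, g) = 6*(-½) - U = -3 - U)
1/(80843 + a(C, (-101 + 96)/(-28 - 44))) = 1/(80843 + (-3 - 1*(-21))) = 1/(80843 + (-3 + 21)) = 1/(80843 + 18) = 1/80861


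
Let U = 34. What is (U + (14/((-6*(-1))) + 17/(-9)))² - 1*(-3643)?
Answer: 391183/81 ≈ 4829.4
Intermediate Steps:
(U + (14/((-6*(-1))) + 17/(-9)))² - 1*(-3643) = (34 + (14/((-6*(-1))) + 17/(-9)))² - 1*(-3643) = (34 + (14/((-1*(-6))) + 17*(-⅑)))² + 3643 = (34 + (14/6 - 17/9))² + 3643 = (34 + (14*(⅙) - 17/9))² + 3643 = (34 + (7/3 - 17/9))² + 3643 = (34 + 4/9)² + 3643 = (310/9)² + 3643 = 96100/81 + 3643 = 391183/81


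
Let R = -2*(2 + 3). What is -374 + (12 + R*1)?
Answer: -372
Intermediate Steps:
R = -10 (R = -2*5 = -10)
-374 + (12 + R*1) = -374 + (12 - 10*1) = -374 + (12 - 10) = -374 + 2 = -372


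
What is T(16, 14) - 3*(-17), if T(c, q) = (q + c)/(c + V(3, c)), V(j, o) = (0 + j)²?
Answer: 261/5 ≈ 52.200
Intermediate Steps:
V(j, o) = j²
T(c, q) = (c + q)/(9 + c) (T(c, q) = (q + c)/(c + 3²) = (c + q)/(c + 9) = (c + q)/(9 + c))
T(16, 14) - 3*(-17) = (16 + 14)/(9 + 16) - 3*(-17) = 30/25 - 1*(-51) = (1/25)*30 + 51 = 6/5 + 51 = 261/5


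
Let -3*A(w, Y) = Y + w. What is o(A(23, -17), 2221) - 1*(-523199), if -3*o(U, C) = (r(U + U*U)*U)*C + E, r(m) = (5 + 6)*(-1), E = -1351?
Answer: 507362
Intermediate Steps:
A(w, Y) = -Y/3 - w/3 (A(w, Y) = -(Y + w)/3 = -Y/3 - w/3)
r(m) = -11 (r(m) = 11*(-1) = -11)
o(U, C) = 1351/3 + 11*C*U/3 (o(U, C) = -((-11*U)*C - 1351)/3 = -(-11*C*U - 1351)/3 = -(-1351 - 11*C*U)/3 = 1351/3 + 11*C*U/3)
o(A(23, -17), 2221) - 1*(-523199) = (1351/3 + (11/3)*2221*(-⅓*(-17) - ⅓*23)) - 1*(-523199) = (1351/3 + (11/3)*2221*(17/3 - 23/3)) + 523199 = (1351/3 + (11/3)*2221*(-2)) + 523199 = (1351/3 - 48862/3) + 523199 = -15837 + 523199 = 507362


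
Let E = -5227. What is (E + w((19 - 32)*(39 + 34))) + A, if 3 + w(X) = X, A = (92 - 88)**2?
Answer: -6163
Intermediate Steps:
A = 16 (A = 4**2 = 16)
w(X) = -3 + X
(E + w((19 - 32)*(39 + 34))) + A = (-5227 + (-3 + (19 - 32)*(39 + 34))) + 16 = (-5227 + (-3 - 13*73)) + 16 = (-5227 + (-3 - 949)) + 16 = (-5227 - 952) + 16 = -6179 + 16 = -6163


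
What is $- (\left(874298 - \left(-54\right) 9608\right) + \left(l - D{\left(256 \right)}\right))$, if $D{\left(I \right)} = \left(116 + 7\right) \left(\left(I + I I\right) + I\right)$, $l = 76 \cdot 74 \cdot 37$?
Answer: $6522686$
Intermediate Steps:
$l = 208088$ ($l = 5624 \cdot 37 = 208088$)
$D{\left(I \right)} = 123 I^{2} + 246 I$ ($D{\left(I \right)} = 123 \left(\left(I + I^{2}\right) + I\right) = 123 \left(I^{2} + 2 I\right) = 123 I^{2} + 246 I$)
$- (\left(874298 - \left(-54\right) 9608\right) + \left(l - D{\left(256 \right)}\right)) = - (\left(874298 - \left(-54\right) 9608\right) + \left(208088 - 123 \cdot 256 \left(2 + 256\right)\right)) = - (\left(874298 - -518832\right) + \left(208088 - 123 \cdot 256 \cdot 258\right)) = - (\left(874298 + 518832\right) + \left(208088 - 8123904\right)) = - (1393130 + \left(208088 - 8123904\right)) = - (1393130 - 7915816) = \left(-1\right) \left(-6522686\right) = 6522686$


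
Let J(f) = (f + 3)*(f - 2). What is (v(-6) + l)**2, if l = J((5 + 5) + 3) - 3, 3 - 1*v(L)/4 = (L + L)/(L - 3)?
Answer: 290521/9 ≈ 32280.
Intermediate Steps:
v(L) = 12 - 8*L/(-3 + L) (v(L) = 12 - 4*(L + L)/(L - 3) = 12 - 4*2*L/(-3 + L) = 12 - 8*L/(-3 + L))
J(f) = (-2 + f)*(3 + f) (J(f) = (3 + f)*(-2 + f) = (-2 + f)*(3 + f))
l = 173 (l = (-6 + ((5 + 5) + 3) + ((5 + 5) + 3)**2) - 3 = (-6 + (10 + 3) + (10 + 3)**2) - 3 = (-6 + 13 + 13**2) - 3 = (-6 + 13 + 169) - 3 = 176 - 3 = 173)
(v(-6) + l)**2 = (4*(-9 - 6)/(-3 - 6) + 173)**2 = (4*(-15)/(-9) + 173)**2 = (4*(-1/9)*(-15) + 173)**2 = (20/3 + 173)**2 = (539/3)**2 = 290521/9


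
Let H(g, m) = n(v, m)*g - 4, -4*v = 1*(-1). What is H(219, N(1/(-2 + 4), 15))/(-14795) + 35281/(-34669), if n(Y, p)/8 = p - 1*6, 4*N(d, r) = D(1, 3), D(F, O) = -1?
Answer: -142218169/512927855 ≈ -0.27727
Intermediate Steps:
N(d, r) = -¼ (N(d, r) = (¼)*(-1) = -¼)
v = ¼ (v = -(-1)/4 = -¼*(-1) = ¼ ≈ 0.25000)
n(Y, p) = -48 + 8*p (n(Y, p) = 8*(p - 1*6) = 8*(p - 6) = 8*(-6 + p) = -48 + 8*p)
H(g, m) = -4 + g*(-48 + 8*m) (H(g, m) = (-48 + 8*m)*g - 4 = g*(-48 + 8*m) - 4 = -4 + g*(-48 + 8*m))
H(219, N(1/(-2 + 4), 15))/(-14795) + 35281/(-34669) = (-4 + 8*219*(-6 - ¼))/(-14795) + 35281/(-34669) = (-4 + 8*219*(-25/4))*(-1/14795) + 35281*(-1/34669) = (-4 - 10950)*(-1/14795) - 35281/34669 = -10954*(-1/14795) - 35281/34669 = 10954/14795 - 35281/34669 = -142218169/512927855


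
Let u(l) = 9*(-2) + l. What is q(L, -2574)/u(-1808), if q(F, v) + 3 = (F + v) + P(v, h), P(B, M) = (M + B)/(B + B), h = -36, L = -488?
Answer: 876445/522236 ≈ 1.6783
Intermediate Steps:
P(B, M) = (B + M)/(2*B) (P(B, M) = (B + M)/((2*B)) = (B + M)*(1/(2*B)) = (B + M)/(2*B))
u(l) = -18 + l
q(F, v) = -3 + F + v + (-36 + v)/(2*v) (q(F, v) = -3 + ((F + v) + (v - 36)/(2*v)) = -3 + ((F + v) + (-36 + v)/(2*v)) = -3 + (F + v + (-36 + v)/(2*v)) = -3 + F + v + (-36 + v)/(2*v))
q(L, -2574)/u(-1808) = (-5/2 - 488 - 2574 - 18/(-2574))/(-18 - 1808) = (-5/2 - 488 - 2574 - 18*(-1/2574))/(-1826) = (-5/2 - 488 - 2574 + 1/143)*(-1/1826) = -876445/286*(-1/1826) = 876445/522236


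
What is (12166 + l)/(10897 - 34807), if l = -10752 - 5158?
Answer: 624/3985 ≈ 0.15659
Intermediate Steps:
l = -15910
(12166 + l)/(10897 - 34807) = (12166 - 15910)/(10897 - 34807) = -3744/(-23910) = -3744*(-1/23910) = 624/3985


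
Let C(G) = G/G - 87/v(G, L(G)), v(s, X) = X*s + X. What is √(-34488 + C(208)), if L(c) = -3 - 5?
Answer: I*√24102789986/836 ≈ 185.71*I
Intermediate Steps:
L(c) = -8
v(s, X) = X + X*s
C(G) = 1 - 87/(-8 - 8*G) (C(G) = G/G - 87*(-1/(8*(1 + G))) = 1 - 87/(-8 - 8*G))
√(-34488 + C(208)) = √(-34488 + (95/8 + 208)/(1 + 208)) = √(-34488 + (1759/8)/209) = √(-34488 + (1/209)*(1759/8)) = √(-34488 + 1759/1672) = √(-57662177/1672) = I*√24102789986/836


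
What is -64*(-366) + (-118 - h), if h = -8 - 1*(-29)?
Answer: 23285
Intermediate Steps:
h = 21 (h = -8 + 29 = 21)
-64*(-366) + (-118 - h) = -64*(-366) + (-118 - 1*21) = 23424 + (-118 - 21) = 23424 - 139 = 23285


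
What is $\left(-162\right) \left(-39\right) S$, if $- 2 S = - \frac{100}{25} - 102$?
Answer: $334854$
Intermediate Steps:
$S = 53$ ($S = - \frac{- \frac{100}{25} - 102}{2} = - \frac{\left(-100\right) \frac{1}{25} - 102}{2} = - \frac{-4 - 102}{2} = \left(- \frac{1}{2}\right) \left(-106\right) = 53$)
$\left(-162\right) \left(-39\right) S = \left(-162\right) \left(-39\right) 53 = 6318 \cdot 53 = 334854$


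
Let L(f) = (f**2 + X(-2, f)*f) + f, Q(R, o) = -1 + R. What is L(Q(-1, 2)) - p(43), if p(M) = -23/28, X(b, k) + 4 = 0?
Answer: 303/28 ≈ 10.821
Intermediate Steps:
X(b, k) = -4 (X(b, k) = -4 + 0 = -4)
p(M) = -23/28 (p(M) = -23*1/28 = -23/28)
L(f) = f**2 - 3*f (L(f) = (f**2 - 4*f) + f = f**2 - 3*f)
L(Q(-1, 2)) - p(43) = (-1 - 1)*(-3 + (-1 - 1)) - 1*(-23/28) = -2*(-3 - 2) + 23/28 = -2*(-5) + 23/28 = 10 + 23/28 = 303/28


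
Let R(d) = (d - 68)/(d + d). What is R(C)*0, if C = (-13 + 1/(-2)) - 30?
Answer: 0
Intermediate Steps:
C = -87/2 (C = (-13 - ½) - 30 = -27/2 - 30 = -87/2 ≈ -43.500)
R(d) = (-68 + d)/(2*d) (R(d) = (-68 + d)/((2*d)) = (-68 + d)*(1/(2*d)) = (-68 + d)/(2*d))
R(C)*0 = ((-68 - 87/2)/(2*(-87/2)))*0 = ((½)*(-2/87)*(-223/2))*0 = (223/174)*0 = 0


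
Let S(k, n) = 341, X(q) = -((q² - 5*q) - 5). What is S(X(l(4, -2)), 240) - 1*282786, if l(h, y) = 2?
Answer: -282445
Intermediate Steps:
X(q) = 5 - q² + 5*q (X(q) = -(-5 + q² - 5*q) = 5 - q² + 5*q)
S(X(l(4, -2)), 240) - 1*282786 = 341 - 1*282786 = 341 - 282786 = -282445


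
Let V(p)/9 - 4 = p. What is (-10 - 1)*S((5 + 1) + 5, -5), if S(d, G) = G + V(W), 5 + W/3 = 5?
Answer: -341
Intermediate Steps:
W = 0 (W = -15 + 3*5 = -15 + 15 = 0)
V(p) = 36 + 9*p
S(d, G) = 36 + G (S(d, G) = G + (36 + 9*0) = G + (36 + 0) = G + 36 = 36 + G)
(-10 - 1)*S((5 + 1) + 5, -5) = (-10 - 1)*(36 - 5) = -11*31 = -341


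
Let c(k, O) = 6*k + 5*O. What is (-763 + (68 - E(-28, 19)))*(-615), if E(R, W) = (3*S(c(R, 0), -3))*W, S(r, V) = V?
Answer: 322260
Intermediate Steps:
c(k, O) = 5*O + 6*k
E(R, W) = -9*W (E(R, W) = (3*(-3))*W = -9*W)
(-763 + (68 - E(-28, 19)))*(-615) = (-763 + (68 - (-9)*19))*(-615) = (-763 + (68 - 1*(-171)))*(-615) = (-763 + (68 + 171))*(-615) = (-763 + 239)*(-615) = -524*(-615) = 322260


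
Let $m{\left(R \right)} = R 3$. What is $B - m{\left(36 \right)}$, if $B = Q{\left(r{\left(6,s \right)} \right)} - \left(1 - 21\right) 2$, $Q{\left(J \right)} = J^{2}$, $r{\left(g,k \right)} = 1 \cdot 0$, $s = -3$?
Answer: $-68$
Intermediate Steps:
$r{\left(g,k \right)} = 0$
$m{\left(R \right)} = 3 R$
$B = 40$ ($B = 0^{2} - \left(1 - 21\right) 2 = 0 - \left(-20\right) 2 = 0 - -40 = 0 + 40 = 40$)
$B - m{\left(36 \right)} = 40 - 3 \cdot 36 = 40 - 108 = -68$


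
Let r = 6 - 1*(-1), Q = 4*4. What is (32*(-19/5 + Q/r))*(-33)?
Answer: 55968/35 ≈ 1599.1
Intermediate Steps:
Q = 16
r = 7 (r = 6 + 1 = 7)
(32*(-19/5 + Q/r))*(-33) = (32*(-19/5 + 16/7))*(-33) = (32*(-53/35))*(-33) = -1696/35*(-33) = 55968/35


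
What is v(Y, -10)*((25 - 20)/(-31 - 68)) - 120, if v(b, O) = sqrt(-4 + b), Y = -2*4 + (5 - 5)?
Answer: -120 - 10*I*sqrt(3)/99 ≈ -120.0 - 0.17495*I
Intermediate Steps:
Y = -8 (Y = -8 + 0 = -8)
v(Y, -10)*((25 - 20)/(-31 - 68)) - 120 = sqrt(-4 - 8)*((25 - 20)/(-31 - 68)) - 120 = sqrt(-12)*(5/(-99)) - 120 = (2*I*sqrt(3))*(5*(-1/99)) - 120 = (2*I*sqrt(3))*(-5/99) - 120 = -10*I*sqrt(3)/99 - 120 = -120 - 10*I*sqrt(3)/99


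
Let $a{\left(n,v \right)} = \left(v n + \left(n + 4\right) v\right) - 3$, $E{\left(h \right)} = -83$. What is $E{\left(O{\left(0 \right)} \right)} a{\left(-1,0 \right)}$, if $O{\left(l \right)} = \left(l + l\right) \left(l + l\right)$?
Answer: $249$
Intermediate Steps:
$O{\left(l \right)} = 4 l^{2}$ ($O{\left(l \right)} = 2 l 2 l = 4 l^{2}$)
$a{\left(n,v \right)} = -3 + n v + v \left(4 + n\right)$ ($a{\left(n,v \right)} = \left(n v + \left(4 + n\right) v\right) - 3 = \left(n v + v \left(4 + n\right)\right) - 3 = -3 + n v + v \left(4 + n\right)$)
$E{\left(O{\left(0 \right)} \right)} a{\left(-1,0 \right)} = - 83 \left(-3 + 4 \cdot 0 + 2 \left(-1\right) 0\right) = - 83 \left(-3 + 0 + 0\right) = \left(-83\right) \left(-3\right) = 249$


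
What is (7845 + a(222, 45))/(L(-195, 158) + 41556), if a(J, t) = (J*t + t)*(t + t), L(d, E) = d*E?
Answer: 303665/3582 ≈ 84.775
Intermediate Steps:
L(d, E) = E*d
a(J, t) = 2*t*(t + J*t) (a(J, t) = (t + J*t)*(2*t) = 2*t*(t + J*t))
(7845 + a(222, 45))/(L(-195, 158) + 41556) = (7845 + 2*45²*(1 + 222))/(158*(-195) + 41556) = (7845 + 2*2025*223)/(-30810 + 41556) = (7845 + 903150)/10746 = 910995*(1/10746) = 303665/3582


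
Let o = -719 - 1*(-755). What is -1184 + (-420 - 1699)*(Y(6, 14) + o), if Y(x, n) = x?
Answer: -90182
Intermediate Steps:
o = 36 (o = -719 + 755 = 36)
-1184 + (-420 - 1699)*(Y(6, 14) + o) = -1184 + (-420 - 1699)*(6 + 36) = -1184 - 2119*42 = -1184 - 88998 = -90182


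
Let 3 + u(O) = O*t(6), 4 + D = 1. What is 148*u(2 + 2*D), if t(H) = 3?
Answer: -2220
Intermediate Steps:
D = -3 (D = -4 + 1 = -3)
u(O) = -3 + 3*O (u(O) = -3 + O*3 = -3 + 3*O)
148*u(2 + 2*D) = 148*(-3 + 3*(2 + 2*(-3))) = 148*(-3 + 3*(2 - 6)) = 148*(-3 + 3*(-4)) = 148*(-3 - 12) = 148*(-15) = -2220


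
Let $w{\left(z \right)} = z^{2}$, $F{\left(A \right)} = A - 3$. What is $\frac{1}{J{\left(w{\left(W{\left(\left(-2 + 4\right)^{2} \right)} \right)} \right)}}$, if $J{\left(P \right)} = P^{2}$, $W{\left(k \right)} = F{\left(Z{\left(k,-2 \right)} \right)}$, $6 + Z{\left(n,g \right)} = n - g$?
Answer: $\frac{1}{81} \approx 0.012346$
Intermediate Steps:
$Z{\left(n,g \right)} = -6 + n - g$ ($Z{\left(n,g \right)} = -6 - \left(g - n\right) = -6 + n - g$)
$F{\left(A \right)} = -3 + A$
$W{\left(k \right)} = -7 + k$ ($W{\left(k \right)} = -3 - \left(4 - k\right) = -3 + \left(-6 + k + 2\right) = -3 + \left(-4 + k\right) = -7 + k$)
$\frac{1}{J{\left(w{\left(W{\left(\left(-2 + 4\right)^{2} \right)} \right)} \right)}} = \frac{1}{\left(\left(-7 + \left(-2 + 4\right)^{2}\right)^{2}\right)^{2}} = \frac{1}{\left(\left(-7 + 2^{2}\right)^{2}\right)^{2}} = \frac{1}{\left(\left(-7 + 4\right)^{2}\right)^{2}} = \frac{1}{\left(\left(-3\right)^{2}\right)^{2}} = \frac{1}{9^{2}} = \frac{1}{81}$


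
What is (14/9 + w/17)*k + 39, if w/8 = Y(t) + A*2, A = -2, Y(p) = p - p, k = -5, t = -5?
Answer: 6217/153 ≈ 40.634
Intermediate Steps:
Y(p) = 0
w = -32 (w = 8*(0 - 2*2) = 8*(0 - 4) = 8*(-4) = -32)
(14/9 + w/17)*k + 39 = (14/9 - 32/17)*(-5) + 39 = -50/153*(-5) + 39 = 250/153 + 39 = 6217/153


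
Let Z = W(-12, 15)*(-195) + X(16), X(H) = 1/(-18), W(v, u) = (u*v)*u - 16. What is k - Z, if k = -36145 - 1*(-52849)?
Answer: -9232487/18 ≈ -5.1292e+5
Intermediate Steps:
W(v, u) = -16 + v*u**2 (W(v, u) = v*u**2 - 16 = -16 + v*u**2)
X(H) = -1/18
Z = 9533159/18 (Z = (-16 - 12*15**2)*(-195) - 1/18 = (-16 - 12*225)*(-195) - 1/18 = (-16 - 2700)*(-195) - 1/18 = -2716*(-195) - 1/18 = 529620 - 1/18 = 9533159/18 ≈ 5.2962e+5)
k = 16704 (k = -36145 + 52849 = 16704)
k - Z = 16704 - 1*9533159/18 = 16704 - 9533159/18 = -9232487/18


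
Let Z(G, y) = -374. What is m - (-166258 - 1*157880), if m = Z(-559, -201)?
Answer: 323764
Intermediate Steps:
m = -374
m - (-166258 - 1*157880) = -374 - (-166258 - 1*157880) = -374 - (-166258 - 157880) = -374 - 1*(-324138) = -374 + 324138 = 323764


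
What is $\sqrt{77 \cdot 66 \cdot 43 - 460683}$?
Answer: $i \sqrt{242157} \approx 492.09 i$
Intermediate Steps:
$\sqrt{77 \cdot 66 \cdot 43 - 460683} = \sqrt{5082 \cdot 43 - 460683} = \sqrt{218526 - 460683} = \sqrt{-242157} = i \sqrt{242157}$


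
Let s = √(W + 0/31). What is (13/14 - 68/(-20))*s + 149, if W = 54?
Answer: 149 + 909*√6/70 ≈ 180.81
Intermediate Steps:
s = 3*√6 (s = √(54 + 0/31) = √(54 + 0*(1/31)) = √(54 + 0) = √54 = 3*√6 ≈ 7.3485)
(13/14 - 68/(-20))*s + 149 = (13/14 - 68/(-20))*(3*√6) + 149 = (13*(1/14) - 68*(-1/20))*(3*√6) + 149 = (13/14 + 17/5)*(3*√6) + 149 = 303*(3*√6)/70 + 149 = 909*√6/70 + 149 = 149 + 909*√6/70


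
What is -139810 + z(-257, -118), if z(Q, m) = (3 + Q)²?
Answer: -75294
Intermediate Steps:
-139810 + z(-257, -118) = -139810 + (3 - 257)² = -139810 + (-254)² = -139810 + 64516 = -75294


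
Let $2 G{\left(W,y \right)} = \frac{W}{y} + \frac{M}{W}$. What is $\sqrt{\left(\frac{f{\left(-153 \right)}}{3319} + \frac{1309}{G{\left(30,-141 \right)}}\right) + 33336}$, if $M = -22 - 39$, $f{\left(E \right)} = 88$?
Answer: $\frac{2 \sqrt{888603009120101173}}{10511273} \approx 179.36$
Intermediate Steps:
$M = -61$
$G{\left(W,y \right)} = - \frac{61}{2 W} + \frac{W}{2 y}$ ($G{\left(W,y \right)} = \frac{\frac{W}{y} - \frac{61}{W}}{2} = \frac{- \frac{61}{W} + \frac{W}{y}}{2} = - \frac{61}{2 W} + \frac{W}{2 y}$)
$\sqrt{\left(\frac{f{\left(-153 \right)}}{3319} + \frac{1309}{G{\left(30,-141 \right)}}\right) + 33336} = \sqrt{\left(\frac{88}{3319} + \frac{1309}{- \frac{61}{2 \cdot 30} + \frac{1}{2} \cdot 30 \frac{1}{-141}}\right) + 33336} = \sqrt{\left(88 \cdot \frac{1}{3319} + \frac{1309}{\left(- \frac{61}{2}\right) \frac{1}{30} + \frac{1}{2} \cdot 30 \left(- \frac{1}{141}\right)}\right) + 33336} = \sqrt{\left(\frac{88}{3319} + \frac{1309}{- \frac{61}{60} - \frac{5}{47}}\right) + 33336} = \sqrt{\left(\frac{88}{3319} + \frac{1309}{- \frac{3167}{2820}}\right) + 33336} = \sqrt{\left(\frac{88}{3319} + 1309 \left(- \frac{2820}{3167}\right)\right) + 33336} = \sqrt{\left(\frac{88}{3319} - \frac{3691380}{3167}\right) + 33336} = \sqrt{- \frac{12251411524}{10511273} + 33336} = \sqrt{\frac{338152385204}{10511273}} = \frac{2 \sqrt{888603009120101173}}{10511273}$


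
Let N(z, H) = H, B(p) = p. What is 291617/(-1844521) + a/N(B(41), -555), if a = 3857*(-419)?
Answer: 2980737183808/1023709155 ≈ 2911.7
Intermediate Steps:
a = -1616083
291617/(-1844521) + a/N(B(41), -555) = 291617/(-1844521) - 1616083/(-555) = 291617*(-1/1844521) - 1616083*(-1/555) = -291617/1844521 + 1616083/555 = 2980737183808/1023709155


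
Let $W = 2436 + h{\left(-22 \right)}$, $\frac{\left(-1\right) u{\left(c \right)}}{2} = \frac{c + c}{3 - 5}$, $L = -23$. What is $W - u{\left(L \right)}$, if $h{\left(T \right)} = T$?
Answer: $2460$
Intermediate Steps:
$u{\left(c \right)} = 2 c$ ($u{\left(c \right)} = - 2 \frac{c + c}{3 - 5} = - 2 \frac{2 c}{-2} = - 2 \cdot 2 c \left(- \frac{1}{2}\right) = - 2 \left(- c\right) = 2 c$)
$W = 2414$ ($W = 2436 - 22 = 2414$)
$W - u{\left(L \right)} = 2414 - 2 \left(-23\right) = 2414 - -46 = 2414 + 46 = 2460$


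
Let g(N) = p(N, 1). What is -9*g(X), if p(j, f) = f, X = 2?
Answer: -9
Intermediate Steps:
g(N) = 1
-9*g(X) = -9*1 = -9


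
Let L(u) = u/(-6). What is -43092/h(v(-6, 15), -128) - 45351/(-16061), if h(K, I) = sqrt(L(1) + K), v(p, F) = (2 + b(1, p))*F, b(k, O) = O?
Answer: 45351/16061 + 2268*I*sqrt(6) ≈ 2.8237 + 5555.4*I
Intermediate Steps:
L(u) = -u/6 (L(u) = u*(-1/6) = -u/6)
v(p, F) = F*(2 + p) (v(p, F) = (2 + p)*F = F*(2 + p))
h(K, I) = sqrt(-1/6 + K) (h(K, I) = sqrt(-1/6*1 + K) = sqrt(-1/6 + K))
-43092/h(v(-6, 15), -128) - 45351/(-16061) = -43092*6/sqrt(-6 + 36*(15*(2 - 6))) - 45351/(-16061) = -43092*6/sqrt(-6 + 36*(15*(-4))) - 45351*(-1/16061) = -43092*6/sqrt(-6 + 36*(-60)) + 45351/16061 = -43092*6/sqrt(-6 - 2160) + 45351/16061 = -43092*(-I*sqrt(6)/19) + 45351/16061 = -(-2268)*I*sqrt(6) + 45351/16061 = 2268*I*sqrt(6) + 45351/16061 = 45351/16061 + 2268*I*sqrt(6)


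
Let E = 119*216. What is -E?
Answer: -25704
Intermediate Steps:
E = 25704
-E = -1*25704 = -25704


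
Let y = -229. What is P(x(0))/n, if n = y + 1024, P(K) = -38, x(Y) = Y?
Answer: -38/795 ≈ -0.047799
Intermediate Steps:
n = 795 (n = -229 + 1024 = 795)
P(x(0))/n = -38/795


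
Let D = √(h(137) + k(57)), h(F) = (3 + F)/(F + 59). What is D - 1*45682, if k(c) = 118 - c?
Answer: -45682 + 12*√21/7 ≈ -45674.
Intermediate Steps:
h(F) = (3 + F)/(59 + F)
D = 12*√21/7 (D = √((3 + 137)/(59 + 137) + (118 - 1*57)) = √(140/196 + (118 - 57)) = √((1/196)*140 + 61) = √(5/7 + 61) = √(432/7) = 12*√21/7 ≈ 7.8558)
D - 1*45682 = 12*√21/7 - 1*45682 = 12*√21/7 - 45682 = -45682 + 12*√21/7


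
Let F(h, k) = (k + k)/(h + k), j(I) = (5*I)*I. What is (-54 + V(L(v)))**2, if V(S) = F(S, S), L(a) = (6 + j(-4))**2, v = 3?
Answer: 2809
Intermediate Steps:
j(I) = 5*I**2
L(a) = 7396 (L(a) = (6 + 5*(-4)**2)**2 = (6 + 5*16)**2 = (6 + 80)**2 = 86**2 = 7396)
F(h, k) = 2*k/(h + k) (F(h, k) = (2*k)/(h + k) = 2*k/(h + k))
V(S) = 1 (V(S) = 2*S/(S + S) = 2*S/((2*S)) = 2*S*(1/(2*S)) = 1)
(-54 + V(L(v)))**2 = (-54 + 1)**2 = (-53)**2 = 2809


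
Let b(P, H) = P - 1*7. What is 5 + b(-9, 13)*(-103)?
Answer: 1653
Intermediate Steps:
b(P, H) = -7 + P (b(P, H) = P - 7 = -7 + P)
5 + b(-9, 13)*(-103) = 5 + (-7 - 9)*(-103) = 5 - 16*(-103) = 5 + 1648 = 1653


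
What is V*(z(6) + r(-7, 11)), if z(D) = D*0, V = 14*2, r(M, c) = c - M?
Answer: 504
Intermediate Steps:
V = 28
z(D) = 0
V*(z(6) + r(-7, 11)) = 28*(0 + (11 - 1*(-7))) = 28*(0 + (11 + 7)) = 28*(0 + 18) = 28*18 = 504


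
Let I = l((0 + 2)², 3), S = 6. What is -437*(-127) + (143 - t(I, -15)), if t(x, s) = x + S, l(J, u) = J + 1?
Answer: 55631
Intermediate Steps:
l(J, u) = 1 + J
I = 5 (I = 1 + (0 + 2)² = 1 + 2² = 1 + 4 = 5)
t(x, s) = 6 + x (t(x, s) = x + 6 = 6 + x)
-437*(-127) + (143 - t(I, -15)) = -437*(-127) + (143 - (6 + 5)) = 55499 + (143 - 1*11) = 55499 + (143 - 11) = 55499 + 132 = 55631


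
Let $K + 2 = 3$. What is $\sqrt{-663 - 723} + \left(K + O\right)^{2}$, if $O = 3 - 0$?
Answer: $16 + 3 i \sqrt{154} \approx 16.0 + 37.229 i$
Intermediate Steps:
$O = 3$ ($O = 3 + 0 = 3$)
$K = 1$ ($K = -2 + 3 = 1$)
$\sqrt{-663 - 723} + \left(K + O\right)^{2} = \sqrt{-663 - 723} + \left(1 + 3\right)^{2} = \sqrt{-1386} + 4^{2} = 3 i \sqrt{154} + 16 = 16 + 3 i \sqrt{154}$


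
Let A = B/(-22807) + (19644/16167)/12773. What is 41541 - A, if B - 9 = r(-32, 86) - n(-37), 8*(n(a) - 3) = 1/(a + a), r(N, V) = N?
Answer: 38607163877249392049/929374955467568 ≈ 41541.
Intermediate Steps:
n(a) = 3 + 1/(16*a) (n(a) = 3 + 1/(8*(a + a)) = 3 + 1/(8*((2*a))) = 3 + (1/(2*a))/8 = 3 + 1/(16*a))
B = -15391/592 (B = 9 + (-32 - (3 + (1/16)/(-37))) = 9 + (-32 - (3 + (1/16)*(-1/37))) = 9 + (-32 - (3 - 1/592)) = 9 + (-32 - 1*1775/592) = 9 + (-32 - 1775/592) = 9 - 20719/592 = -15391/592 ≈ -25.998)
A = 1147828850239/929374955467568 (A = -15391/592/(-22807) + (19644/16167)/12773 = -15391/592*(-1/22807) + (19644*(1/16167))*(1/12773) = 15391/13501744 + (6548/5389)*(1/12773) = 15391/13501744 + 6548/68833697 = 1147828850239/929374955467568 ≈ 0.0012351)
41541 - A = 41541 - 1*1147828850239/929374955467568 = 41541 - 1147828850239/929374955467568 = 38607163877249392049/929374955467568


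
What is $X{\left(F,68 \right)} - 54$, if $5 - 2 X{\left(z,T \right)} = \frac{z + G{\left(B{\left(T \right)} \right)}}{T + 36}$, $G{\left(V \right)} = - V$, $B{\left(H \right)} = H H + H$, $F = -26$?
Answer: $- \frac{2997}{104} \approx -28.817$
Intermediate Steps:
$B{\left(H \right)} = H + H^{2}$ ($B{\left(H \right)} = H^{2} + H = H + H^{2}$)
$X{\left(z,T \right)} = \frac{5}{2} - \frac{z - T \left(1 + T\right)}{2 \left(36 + T\right)}$ ($X{\left(z,T \right)} = \frac{5}{2} - \frac{\left(z - T \left(1 + T\right)\right) \frac{1}{T + 36}}{2} = \frac{5}{2} - \frac{\left(z - T \left(1 + T\right)\right) \frac{1}{36 + T}}{2} = \frac{5}{2} - \frac{\frac{1}{36 + T} \left(z - T \left(1 + T\right)\right)}{2} = \frac{5}{2} - \frac{z - T \left(1 + T\right)}{2 \left(36 + T\right)}$)
$X{\left(F,68 \right)} - 54 = \frac{180 + 68^{2} - -26 + 6 \cdot 68}{2 \left(36 + 68\right)} - 54 = \frac{180 + 4624 + 26 + 408}{2 \cdot 104} - 54 = \frac{1}{2} \cdot \frac{1}{104} \cdot 5238 - 54 = \frac{2619}{104} - 54 = - \frac{2997}{104}$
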